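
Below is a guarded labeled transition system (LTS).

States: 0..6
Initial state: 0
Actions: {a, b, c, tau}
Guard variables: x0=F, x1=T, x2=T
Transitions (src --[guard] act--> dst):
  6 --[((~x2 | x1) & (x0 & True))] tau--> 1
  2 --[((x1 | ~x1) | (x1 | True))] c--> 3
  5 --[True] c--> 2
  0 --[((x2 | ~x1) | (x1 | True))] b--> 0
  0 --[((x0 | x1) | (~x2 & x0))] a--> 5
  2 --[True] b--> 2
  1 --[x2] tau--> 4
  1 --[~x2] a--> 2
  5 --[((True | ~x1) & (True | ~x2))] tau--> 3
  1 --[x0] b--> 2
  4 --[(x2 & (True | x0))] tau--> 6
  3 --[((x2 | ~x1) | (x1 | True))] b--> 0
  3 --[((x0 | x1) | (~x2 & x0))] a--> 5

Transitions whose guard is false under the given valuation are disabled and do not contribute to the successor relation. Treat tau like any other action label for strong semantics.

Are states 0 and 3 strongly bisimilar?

Bisimulation quotient by refinement:
  π0 = {{0,1,2,3,4,5,6}}
  π1 = {{0,3},{1,4},{2},{5},{6}}
  π2 = {{0,3},{1},{2},{4},{5},{6}}
stable after 3 split(s): 6 block(s)
class of 0: {0,3}; class of 3: {0,3}

Answer: BISIMILAR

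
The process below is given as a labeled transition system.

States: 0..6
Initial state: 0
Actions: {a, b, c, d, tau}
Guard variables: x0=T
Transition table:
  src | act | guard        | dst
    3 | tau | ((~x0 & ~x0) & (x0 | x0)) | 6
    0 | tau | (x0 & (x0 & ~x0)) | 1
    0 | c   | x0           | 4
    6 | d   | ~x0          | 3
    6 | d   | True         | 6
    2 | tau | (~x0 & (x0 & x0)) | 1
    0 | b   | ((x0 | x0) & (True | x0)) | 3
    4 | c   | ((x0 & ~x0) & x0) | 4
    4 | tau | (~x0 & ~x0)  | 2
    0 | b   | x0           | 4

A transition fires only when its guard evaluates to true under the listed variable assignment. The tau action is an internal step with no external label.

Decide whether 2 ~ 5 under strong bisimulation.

Answer: BISIMILAR

Trace:
Bisimulation quotient by refinement:
  round 0: {{0,1,2,3,4,5,6}}
  round 1: {{0},{1,2,3,4,5},{6}}
stable after 2 split(s): 3 block(s)
2∈{1,2,3,4,5}, 5∈{1,2,3,4,5}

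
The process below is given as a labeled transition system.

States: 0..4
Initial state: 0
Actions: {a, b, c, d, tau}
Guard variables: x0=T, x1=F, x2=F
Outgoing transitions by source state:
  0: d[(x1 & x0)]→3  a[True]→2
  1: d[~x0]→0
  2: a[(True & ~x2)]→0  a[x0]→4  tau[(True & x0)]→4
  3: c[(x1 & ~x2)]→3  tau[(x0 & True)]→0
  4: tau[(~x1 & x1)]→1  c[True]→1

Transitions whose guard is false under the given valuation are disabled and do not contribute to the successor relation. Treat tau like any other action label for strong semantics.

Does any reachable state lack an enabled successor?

Reachable = {0,1,2,4}
  0: a→2  [deg 1]
  1: ∅  [STUCK]
  2: a→0  a→4  tau→4  [deg 3]
  4: c→1  [deg 1]
trace reaching 1: a·a·c

Answer: DEADLOCK at state 1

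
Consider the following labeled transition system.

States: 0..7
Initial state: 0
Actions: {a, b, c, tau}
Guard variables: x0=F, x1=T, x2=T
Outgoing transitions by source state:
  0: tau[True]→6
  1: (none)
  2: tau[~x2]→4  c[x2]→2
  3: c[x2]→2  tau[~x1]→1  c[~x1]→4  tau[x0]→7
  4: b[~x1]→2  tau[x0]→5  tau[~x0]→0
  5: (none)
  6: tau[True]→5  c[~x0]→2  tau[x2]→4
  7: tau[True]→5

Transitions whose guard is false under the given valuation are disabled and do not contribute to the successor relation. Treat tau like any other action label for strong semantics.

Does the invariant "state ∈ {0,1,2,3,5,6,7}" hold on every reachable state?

Safe = {0,1,2,3,5,6,7}
Reachable = {0,2,4,5,6}
  0: ✓
  2: ✓
  4: VIOLATES
  5: ✓
  6: ✓
reach 4 via tau·tau — violates

Answer: INVARIANT VIOLATED at state 4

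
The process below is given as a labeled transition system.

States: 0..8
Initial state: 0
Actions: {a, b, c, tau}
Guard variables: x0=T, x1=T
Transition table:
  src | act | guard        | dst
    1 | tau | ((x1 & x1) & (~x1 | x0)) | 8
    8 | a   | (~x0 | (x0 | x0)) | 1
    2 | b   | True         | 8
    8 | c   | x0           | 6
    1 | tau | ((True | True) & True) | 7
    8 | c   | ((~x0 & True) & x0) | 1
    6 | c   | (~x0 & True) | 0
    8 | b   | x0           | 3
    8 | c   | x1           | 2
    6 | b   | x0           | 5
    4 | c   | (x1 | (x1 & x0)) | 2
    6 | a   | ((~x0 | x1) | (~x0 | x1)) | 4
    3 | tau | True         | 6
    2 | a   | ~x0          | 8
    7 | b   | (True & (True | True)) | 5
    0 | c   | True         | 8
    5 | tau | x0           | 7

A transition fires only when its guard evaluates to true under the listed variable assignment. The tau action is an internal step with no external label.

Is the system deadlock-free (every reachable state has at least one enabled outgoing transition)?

Answer: DEADLOCK-FREE

Trace:
R = {0,1,2,3,4,5,6,7,8}
  0: c→8  [deg 1]
  1: tau→7  tau→8  [deg 2]
  2: b→8  [deg 1]
  3: tau→6  [deg 1]
  4: c→2  [deg 1]
  5: tau→7  [deg 1]
  6: a→4  b→5  [deg 2]
  7: b→5  [deg 1]
  8: a→1  b→3  c→2  c→6  [deg 4]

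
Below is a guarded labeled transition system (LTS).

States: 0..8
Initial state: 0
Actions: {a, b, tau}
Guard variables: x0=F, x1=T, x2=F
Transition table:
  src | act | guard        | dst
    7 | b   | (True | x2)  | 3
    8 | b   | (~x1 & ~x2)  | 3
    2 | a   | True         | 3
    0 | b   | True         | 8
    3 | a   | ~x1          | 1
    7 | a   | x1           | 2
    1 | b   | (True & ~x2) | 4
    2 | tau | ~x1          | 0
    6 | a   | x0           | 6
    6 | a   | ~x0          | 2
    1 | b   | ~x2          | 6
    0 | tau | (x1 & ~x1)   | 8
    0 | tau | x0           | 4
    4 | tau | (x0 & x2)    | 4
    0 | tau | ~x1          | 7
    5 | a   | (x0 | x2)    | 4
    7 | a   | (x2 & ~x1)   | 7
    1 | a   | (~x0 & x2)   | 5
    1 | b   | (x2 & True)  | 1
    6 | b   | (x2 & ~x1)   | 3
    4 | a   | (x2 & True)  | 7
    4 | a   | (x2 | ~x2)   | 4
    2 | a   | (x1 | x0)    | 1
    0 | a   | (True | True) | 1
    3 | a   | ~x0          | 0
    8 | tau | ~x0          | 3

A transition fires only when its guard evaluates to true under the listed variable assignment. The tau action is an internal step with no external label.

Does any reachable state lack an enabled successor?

R = {0,1,2,3,4,6,8}
  0: a→1  b→8  [2 out]
  1: b→4  b→6  [2 out]
  2: a→1  a→3  [2 out]
  3: a→0  [1 out]
  4: a→4  [1 out]
  6: a→2  [1 out]
  8: tau→3  [1 out]

Answer: DEADLOCK-FREE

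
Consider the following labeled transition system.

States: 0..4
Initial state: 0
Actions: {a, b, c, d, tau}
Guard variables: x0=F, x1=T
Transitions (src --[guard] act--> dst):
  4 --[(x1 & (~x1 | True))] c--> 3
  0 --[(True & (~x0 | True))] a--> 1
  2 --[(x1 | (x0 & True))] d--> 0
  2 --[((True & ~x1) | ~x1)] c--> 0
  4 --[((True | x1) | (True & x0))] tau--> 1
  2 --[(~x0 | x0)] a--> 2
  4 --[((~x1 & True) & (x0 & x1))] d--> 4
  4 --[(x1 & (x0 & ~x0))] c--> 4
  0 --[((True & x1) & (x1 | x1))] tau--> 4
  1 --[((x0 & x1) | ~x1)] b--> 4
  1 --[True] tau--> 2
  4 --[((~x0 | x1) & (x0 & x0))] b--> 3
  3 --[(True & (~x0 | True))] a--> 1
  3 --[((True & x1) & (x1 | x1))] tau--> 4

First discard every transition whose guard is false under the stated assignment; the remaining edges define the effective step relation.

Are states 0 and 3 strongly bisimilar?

Refine partition for ~:
  P[0] = {{0,1,2,3,4}}
  P[1] = {{0,3},{1},{2},{4}}
Fixed point at round 2; 4 class(es).
class of 0: {0,3}; class of 3: {0,3}

Answer: BISIMILAR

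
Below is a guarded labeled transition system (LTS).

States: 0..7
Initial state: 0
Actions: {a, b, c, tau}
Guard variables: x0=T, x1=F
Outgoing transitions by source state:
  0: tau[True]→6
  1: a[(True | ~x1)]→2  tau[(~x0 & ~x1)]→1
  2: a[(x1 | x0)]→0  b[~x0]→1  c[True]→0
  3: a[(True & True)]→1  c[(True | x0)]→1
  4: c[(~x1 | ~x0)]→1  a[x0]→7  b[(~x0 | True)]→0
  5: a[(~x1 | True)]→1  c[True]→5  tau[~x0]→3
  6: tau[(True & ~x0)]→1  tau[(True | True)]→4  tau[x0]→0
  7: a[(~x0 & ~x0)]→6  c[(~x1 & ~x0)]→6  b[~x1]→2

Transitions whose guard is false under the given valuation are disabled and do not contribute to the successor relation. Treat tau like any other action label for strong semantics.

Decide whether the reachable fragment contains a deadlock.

Reachable = {0,1,2,4,6,7}
  0: tau→6  [1 out]
  1: a→2  [1 out]
  2: a→0  c→0  [2 out]
  4: a→7  b→0  c→1  [3 out]
  6: tau→0  tau→4  [2 out]
  7: b→2  [1 out]

Answer: DEADLOCK-FREE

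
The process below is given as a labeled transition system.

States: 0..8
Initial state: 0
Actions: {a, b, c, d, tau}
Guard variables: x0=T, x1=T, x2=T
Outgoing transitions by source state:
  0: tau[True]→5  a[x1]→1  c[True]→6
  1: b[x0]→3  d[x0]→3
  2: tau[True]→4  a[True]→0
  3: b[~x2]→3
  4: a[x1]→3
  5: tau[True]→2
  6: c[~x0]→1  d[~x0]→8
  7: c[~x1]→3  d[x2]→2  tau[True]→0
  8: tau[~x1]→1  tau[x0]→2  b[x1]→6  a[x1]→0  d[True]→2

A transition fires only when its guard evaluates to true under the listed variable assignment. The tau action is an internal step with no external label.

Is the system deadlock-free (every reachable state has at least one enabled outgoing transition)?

Reach set: {0,1,2,3,4,5,6}
  0: a→1  c→6  tau→5  [3 exit(s)]
  1: b→3  d→3  [2 exit(s)]
  2: a→0  tau→4  [2 exit(s)]
  3: ∅  [no exit]
  4: a→3  [1 exit(s)]
  5: tau→2  [1 exit(s)]
  6: ∅  [no exit]
trace reaching 3: a·b

Answer: DEADLOCK at state 3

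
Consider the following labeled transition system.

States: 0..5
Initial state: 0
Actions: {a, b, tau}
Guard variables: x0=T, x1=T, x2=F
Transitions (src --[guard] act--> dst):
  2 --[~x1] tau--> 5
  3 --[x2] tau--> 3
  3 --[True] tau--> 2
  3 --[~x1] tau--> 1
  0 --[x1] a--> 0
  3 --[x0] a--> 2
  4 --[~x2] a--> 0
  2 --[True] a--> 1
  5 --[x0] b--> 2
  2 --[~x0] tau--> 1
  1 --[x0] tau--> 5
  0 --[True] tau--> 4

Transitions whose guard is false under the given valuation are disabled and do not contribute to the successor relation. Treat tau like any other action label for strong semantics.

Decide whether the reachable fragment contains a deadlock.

Reach set: {0,4}
  0: a→0  tau→4  [2 out]
  4: a→0  [1 out]

Answer: DEADLOCK-FREE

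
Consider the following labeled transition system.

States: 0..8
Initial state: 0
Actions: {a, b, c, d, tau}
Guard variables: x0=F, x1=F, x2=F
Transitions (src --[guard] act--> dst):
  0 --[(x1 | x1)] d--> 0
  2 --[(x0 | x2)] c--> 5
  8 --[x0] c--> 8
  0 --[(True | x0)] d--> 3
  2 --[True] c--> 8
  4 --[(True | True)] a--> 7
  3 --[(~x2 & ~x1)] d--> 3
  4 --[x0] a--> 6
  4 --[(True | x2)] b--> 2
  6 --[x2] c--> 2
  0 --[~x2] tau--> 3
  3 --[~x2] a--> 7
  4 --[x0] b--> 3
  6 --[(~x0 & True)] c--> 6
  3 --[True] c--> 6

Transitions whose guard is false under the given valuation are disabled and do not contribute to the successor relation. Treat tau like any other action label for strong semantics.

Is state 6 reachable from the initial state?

9 transition(s) survive guard evaluation.
L0 = {0}
L1 = {3}  cumulative {0,3}
L2 = {6,7}  cumulative {0,3,6,7}
R = {0,3,6,7}
witness 6: d·c

Answer: REACHABLE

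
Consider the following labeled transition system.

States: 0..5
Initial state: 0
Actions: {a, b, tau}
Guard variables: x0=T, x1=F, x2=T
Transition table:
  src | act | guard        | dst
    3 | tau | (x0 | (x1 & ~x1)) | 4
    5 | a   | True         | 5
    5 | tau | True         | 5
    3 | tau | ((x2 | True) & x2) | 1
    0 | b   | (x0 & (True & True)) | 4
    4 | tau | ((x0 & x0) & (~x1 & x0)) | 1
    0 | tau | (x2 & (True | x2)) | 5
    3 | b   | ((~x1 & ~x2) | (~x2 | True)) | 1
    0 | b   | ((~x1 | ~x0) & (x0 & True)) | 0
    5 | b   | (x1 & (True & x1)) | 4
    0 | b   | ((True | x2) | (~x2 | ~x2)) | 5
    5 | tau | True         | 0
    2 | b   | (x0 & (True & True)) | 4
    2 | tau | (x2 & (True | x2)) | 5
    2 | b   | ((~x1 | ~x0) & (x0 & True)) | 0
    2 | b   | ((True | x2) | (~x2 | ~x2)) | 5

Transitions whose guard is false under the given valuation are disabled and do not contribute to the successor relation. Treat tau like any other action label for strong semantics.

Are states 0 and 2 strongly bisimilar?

Answer: BISIMILAR

Working:
Refine partition for ~:
  P[0] = {{0,1,2,3,4,5}}
  P[1] = {{0,2,3},{1},{4},{5}}
  P[2] = {{0,2},{1},{3},{4},{5}}
stable after 3 split(s): 5 block(s)
0∈{0,2}, 2∈{0,2}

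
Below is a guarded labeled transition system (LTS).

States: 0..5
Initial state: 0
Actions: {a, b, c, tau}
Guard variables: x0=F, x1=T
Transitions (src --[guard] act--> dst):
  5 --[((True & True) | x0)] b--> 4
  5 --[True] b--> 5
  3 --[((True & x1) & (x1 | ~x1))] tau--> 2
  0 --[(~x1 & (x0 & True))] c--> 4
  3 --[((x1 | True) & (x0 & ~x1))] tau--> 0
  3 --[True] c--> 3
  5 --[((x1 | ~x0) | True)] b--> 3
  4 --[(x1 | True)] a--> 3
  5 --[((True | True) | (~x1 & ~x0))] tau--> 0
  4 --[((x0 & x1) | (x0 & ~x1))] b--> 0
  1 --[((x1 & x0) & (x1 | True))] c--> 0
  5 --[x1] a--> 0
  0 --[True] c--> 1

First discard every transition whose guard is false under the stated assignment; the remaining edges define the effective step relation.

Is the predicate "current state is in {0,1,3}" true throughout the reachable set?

Answer: INVARIANT HOLDS

Working:
Inv-set: {0,1,3}
R = {0,1}
  0: safe
  1: safe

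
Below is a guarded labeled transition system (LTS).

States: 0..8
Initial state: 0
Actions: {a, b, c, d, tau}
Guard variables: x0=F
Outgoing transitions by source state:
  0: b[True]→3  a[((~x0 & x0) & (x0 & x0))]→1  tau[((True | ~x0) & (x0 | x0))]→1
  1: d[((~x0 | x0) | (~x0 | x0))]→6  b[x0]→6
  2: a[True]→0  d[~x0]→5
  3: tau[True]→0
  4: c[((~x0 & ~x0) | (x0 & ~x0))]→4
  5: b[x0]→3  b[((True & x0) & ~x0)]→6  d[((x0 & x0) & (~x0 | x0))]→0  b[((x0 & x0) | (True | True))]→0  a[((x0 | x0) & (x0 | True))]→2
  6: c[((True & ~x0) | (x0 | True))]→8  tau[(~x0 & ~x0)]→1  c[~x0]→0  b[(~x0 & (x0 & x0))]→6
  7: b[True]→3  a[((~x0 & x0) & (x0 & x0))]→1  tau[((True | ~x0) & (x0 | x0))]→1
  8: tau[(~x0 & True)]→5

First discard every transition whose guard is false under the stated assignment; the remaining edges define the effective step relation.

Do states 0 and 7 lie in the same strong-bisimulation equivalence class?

Answer: BISIMILAR

Trace:
Bisimulation quotient by refinement:
  P[0] = {{0,1,2,3,4,5,6,7,8}}
  P[1] = {{0,5,7},{1},{2},{3,8},{4},{6}}
  P[2] = {{0,7},{1},{2},{3,8},{4},{5},{6}}
  P[3] = {{0,7},{1},{2},{3},{4},{5},{6},{8}}
Fixed point at round 4; 8 class(es).
class of 0: {0,7}; class of 7: {0,7}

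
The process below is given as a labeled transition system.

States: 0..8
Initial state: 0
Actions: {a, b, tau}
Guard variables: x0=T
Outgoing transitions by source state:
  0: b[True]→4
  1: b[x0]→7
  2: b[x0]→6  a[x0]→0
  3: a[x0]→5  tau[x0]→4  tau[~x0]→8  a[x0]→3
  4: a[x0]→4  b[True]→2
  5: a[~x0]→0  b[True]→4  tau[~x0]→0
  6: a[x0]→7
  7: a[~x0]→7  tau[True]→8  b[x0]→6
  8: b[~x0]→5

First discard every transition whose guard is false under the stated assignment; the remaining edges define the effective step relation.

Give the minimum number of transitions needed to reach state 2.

BFS to 2:
  Layer 0: {0}
  Layer 1: {4}
  Layer 2: {2}
depth(2)=2, e.g. b·b

Answer: 2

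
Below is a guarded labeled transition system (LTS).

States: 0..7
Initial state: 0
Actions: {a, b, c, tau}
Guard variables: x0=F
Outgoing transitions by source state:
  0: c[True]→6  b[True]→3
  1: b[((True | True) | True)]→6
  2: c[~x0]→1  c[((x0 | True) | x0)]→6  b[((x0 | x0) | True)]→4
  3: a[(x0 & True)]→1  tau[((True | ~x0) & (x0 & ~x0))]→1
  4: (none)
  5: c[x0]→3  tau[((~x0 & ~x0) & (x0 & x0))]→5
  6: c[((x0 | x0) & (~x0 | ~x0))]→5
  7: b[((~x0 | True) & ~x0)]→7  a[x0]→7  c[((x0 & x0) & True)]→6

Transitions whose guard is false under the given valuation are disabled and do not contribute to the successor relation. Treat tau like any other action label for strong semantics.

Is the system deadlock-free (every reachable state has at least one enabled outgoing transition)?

Answer: DEADLOCK at state 3

Working:
R = {0,3,6}
  0: b→3  c→6  [2 exit(s)]
  3: ∅  [STUCK]
  6: ∅  [STUCK]
trace reaching 3: b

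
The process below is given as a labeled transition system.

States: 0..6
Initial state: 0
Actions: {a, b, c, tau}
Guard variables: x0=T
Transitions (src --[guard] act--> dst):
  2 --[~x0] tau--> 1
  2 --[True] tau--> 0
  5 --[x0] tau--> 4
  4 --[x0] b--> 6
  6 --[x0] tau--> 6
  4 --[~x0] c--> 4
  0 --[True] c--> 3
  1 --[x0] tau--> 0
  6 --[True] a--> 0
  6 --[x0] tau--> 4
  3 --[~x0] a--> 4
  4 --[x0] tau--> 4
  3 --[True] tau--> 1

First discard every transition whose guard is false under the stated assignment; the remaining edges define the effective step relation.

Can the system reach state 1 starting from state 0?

After dropping false guards: 10 live edges.
depth 0: {0}
depth 1: {3}  now seen {0,3}
depth 2: {1}  now seen {0,1,3}
R = {0,1,3}
witness 1: c·tau

Answer: REACHABLE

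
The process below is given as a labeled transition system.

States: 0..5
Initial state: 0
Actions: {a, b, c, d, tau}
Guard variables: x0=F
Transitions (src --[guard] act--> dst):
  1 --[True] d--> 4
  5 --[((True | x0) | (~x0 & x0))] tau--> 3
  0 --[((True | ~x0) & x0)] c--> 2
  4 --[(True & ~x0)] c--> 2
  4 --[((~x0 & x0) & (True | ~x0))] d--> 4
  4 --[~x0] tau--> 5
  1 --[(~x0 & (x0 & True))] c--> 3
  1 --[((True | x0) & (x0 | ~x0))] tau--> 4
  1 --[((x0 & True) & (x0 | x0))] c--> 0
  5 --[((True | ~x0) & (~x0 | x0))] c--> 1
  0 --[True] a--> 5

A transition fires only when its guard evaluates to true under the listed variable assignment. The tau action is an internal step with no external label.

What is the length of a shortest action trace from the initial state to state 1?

Answer: 2

Trace:
Layered search for 1:
  Layer 0: {0}
  Layer 1: {5}
  Layer 2: {1,3}
depth(1)=2, e.g. a·c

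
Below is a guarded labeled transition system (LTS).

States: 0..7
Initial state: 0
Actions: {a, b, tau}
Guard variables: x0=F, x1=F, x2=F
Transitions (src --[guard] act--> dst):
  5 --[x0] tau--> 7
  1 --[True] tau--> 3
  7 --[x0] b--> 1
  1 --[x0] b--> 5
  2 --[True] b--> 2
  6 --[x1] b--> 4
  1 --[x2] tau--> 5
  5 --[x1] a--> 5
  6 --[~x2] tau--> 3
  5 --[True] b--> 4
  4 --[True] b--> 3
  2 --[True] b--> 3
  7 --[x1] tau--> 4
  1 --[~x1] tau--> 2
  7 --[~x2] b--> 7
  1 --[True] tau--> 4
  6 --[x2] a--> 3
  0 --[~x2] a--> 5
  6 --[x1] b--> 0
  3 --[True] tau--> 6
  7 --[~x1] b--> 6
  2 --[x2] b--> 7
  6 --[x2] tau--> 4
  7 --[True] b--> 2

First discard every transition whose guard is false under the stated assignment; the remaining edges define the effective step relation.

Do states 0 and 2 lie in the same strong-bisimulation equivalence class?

Refine partition for ~:
  P[0] = {{0,1,2,3,4,5,6,7}}
  P[1] = {{0},{1,3,6},{2,4,5,7}}
  P[2] = {{0},{1},{2,7},{3,6},{4},{5}}
6 equivalence class(es) (converged in 3)
[0]={0}  [2]={2,7}

Answer: NOT BISIMILAR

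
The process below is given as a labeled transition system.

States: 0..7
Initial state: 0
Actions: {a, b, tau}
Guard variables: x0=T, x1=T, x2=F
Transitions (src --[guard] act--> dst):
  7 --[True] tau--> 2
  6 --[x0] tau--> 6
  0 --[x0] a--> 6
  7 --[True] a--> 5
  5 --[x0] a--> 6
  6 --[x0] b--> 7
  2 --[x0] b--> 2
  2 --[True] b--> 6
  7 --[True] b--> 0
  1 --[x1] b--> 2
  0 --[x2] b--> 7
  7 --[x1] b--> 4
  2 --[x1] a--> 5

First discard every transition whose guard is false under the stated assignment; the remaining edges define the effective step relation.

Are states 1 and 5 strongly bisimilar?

Compute ~ classes (split until stable):
  round 0: {{0,1,2,3,4,5,6,7}}
  round 1: {{0,5},{1},{2},{3,4},{6},{7}}
stable after 2 split(s): 6 block(s)
class of 1: {1}; class of 5: {0,5}

Answer: NOT BISIMILAR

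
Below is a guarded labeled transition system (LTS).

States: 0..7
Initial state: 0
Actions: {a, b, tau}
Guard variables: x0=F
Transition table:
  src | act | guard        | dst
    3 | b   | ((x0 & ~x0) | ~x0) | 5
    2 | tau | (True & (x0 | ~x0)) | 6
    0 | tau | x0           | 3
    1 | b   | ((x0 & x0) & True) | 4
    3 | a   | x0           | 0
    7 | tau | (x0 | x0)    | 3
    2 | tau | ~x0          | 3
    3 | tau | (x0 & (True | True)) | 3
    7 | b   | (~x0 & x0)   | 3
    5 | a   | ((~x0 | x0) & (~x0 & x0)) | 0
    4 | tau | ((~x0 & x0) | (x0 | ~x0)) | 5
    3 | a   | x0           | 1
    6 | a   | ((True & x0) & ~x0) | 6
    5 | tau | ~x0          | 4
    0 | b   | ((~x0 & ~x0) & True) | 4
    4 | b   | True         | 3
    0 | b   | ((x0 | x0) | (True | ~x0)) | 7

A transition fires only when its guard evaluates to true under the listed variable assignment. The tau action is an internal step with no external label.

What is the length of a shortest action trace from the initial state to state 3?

Answer: 2

Trace:
Layered search for 3:
  Layer 0: {0}
  Layer 1: {4,7}
  Layer 2: {3,5}
3 enters at depth 2; path b·b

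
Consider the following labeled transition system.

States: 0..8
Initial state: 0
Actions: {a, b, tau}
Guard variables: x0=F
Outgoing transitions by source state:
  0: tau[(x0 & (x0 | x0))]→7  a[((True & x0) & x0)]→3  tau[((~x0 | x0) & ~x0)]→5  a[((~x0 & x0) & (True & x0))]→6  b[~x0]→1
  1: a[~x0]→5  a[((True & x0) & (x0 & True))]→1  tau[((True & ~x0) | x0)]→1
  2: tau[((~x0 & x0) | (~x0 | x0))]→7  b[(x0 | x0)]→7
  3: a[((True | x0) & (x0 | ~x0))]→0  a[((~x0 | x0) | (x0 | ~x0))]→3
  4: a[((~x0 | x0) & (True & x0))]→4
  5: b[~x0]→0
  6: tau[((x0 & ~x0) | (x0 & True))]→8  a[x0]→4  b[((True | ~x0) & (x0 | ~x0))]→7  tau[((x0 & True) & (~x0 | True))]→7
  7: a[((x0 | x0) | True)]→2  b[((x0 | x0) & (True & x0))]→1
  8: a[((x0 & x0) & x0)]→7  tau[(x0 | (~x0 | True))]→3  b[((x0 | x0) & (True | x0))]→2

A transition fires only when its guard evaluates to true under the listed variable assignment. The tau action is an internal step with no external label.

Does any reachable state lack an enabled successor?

Answer: DEADLOCK-FREE

Working:
R = {0,1,5}
  0: b→1  tau→5  [2 out]
  1: a→5  tau→1  [2 out]
  5: b→0  [1 out]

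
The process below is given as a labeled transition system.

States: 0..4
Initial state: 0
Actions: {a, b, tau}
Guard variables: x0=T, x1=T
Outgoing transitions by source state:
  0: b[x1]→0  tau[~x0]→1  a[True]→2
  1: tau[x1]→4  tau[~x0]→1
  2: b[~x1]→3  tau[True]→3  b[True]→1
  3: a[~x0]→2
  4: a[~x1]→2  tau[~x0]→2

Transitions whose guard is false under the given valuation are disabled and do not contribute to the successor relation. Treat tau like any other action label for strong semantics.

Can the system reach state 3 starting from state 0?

Answer: REACHABLE

Analysis:
Guard filter leaves 5 enabled edge(s).
depth 0: {0}
depth 1: {2}  total {0,2}
depth 2: {1,3}  total {0,1,2,3}
depth 3: {4}  total {0,1,2,3,4}
R = {0,1,2,3,4}
witness 3: a·tau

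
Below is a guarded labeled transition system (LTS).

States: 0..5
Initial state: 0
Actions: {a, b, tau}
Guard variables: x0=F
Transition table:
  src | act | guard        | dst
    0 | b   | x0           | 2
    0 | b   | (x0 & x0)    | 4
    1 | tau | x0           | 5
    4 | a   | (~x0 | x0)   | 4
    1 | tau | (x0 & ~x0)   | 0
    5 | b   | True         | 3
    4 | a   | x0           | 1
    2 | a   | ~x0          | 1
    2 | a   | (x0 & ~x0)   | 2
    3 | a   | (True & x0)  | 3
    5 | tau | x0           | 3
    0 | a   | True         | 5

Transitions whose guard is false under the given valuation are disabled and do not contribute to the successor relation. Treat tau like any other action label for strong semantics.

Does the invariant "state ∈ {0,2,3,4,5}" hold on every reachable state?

Answer: INVARIANT HOLDS

Analysis:
Inv-set: {0,2,3,4,5}
Reach set: {0,3,5}
  0: ok
  3: ok
  5: ok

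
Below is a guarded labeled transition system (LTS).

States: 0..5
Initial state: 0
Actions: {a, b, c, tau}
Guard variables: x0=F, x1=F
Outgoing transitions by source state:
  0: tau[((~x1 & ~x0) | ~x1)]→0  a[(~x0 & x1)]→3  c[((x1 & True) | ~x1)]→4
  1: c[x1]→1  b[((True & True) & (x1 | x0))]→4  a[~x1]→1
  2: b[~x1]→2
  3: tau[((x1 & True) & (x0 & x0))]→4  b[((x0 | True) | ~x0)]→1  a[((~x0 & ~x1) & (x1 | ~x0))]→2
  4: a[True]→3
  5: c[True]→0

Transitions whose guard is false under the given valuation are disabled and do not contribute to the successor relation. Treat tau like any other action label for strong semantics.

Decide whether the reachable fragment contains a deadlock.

Reach set: {0,1,2,3,4}
  0: c→4  tau→0  [2 out]
  1: a→1  [1 out]
  2: b→2  [1 out]
  3: a→2  b→1  [2 out]
  4: a→3  [1 out]

Answer: DEADLOCK-FREE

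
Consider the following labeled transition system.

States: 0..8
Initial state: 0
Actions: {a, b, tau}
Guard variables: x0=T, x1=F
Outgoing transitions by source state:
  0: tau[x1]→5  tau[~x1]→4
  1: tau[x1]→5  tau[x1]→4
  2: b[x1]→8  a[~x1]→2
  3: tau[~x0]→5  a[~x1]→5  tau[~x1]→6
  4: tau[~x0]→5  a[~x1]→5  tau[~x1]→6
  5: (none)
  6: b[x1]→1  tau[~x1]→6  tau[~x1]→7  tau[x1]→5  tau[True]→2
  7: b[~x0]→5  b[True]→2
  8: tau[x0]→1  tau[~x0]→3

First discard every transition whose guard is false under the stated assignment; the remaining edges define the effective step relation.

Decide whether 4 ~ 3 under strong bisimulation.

Bisimulation quotient by refinement:
  π0 = {{0,1,2,3,4,5,6,7,8}}
  π1 = {{0,6,8},{1,5},{2},{3,4},{7}}
  π2 = {{0},{1,5},{2},{3,4},{6},{7},{8}}
7 equivalence class(es) (converged in 3)
[4]={3,4}  [3]={3,4}

Answer: BISIMILAR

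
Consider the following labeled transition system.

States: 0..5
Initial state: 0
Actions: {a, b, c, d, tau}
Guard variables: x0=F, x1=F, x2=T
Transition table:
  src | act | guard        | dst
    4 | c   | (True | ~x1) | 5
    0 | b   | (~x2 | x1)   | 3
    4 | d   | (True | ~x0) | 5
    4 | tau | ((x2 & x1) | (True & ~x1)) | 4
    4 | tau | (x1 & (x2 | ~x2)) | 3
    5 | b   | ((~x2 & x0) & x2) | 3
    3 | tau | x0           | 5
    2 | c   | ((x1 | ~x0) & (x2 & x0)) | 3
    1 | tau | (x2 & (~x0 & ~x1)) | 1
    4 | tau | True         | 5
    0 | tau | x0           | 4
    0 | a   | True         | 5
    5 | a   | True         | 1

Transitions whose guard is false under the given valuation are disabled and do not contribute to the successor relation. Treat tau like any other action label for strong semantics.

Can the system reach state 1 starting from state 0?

7 transition(s) survive guard evaluation.
L0 = {0}
L1 = {5}  cumulative {0,5}
L2 = {1}  cumulative {0,1,5}
R = {0,1,5}
trace reaching 1: a·a

Answer: REACHABLE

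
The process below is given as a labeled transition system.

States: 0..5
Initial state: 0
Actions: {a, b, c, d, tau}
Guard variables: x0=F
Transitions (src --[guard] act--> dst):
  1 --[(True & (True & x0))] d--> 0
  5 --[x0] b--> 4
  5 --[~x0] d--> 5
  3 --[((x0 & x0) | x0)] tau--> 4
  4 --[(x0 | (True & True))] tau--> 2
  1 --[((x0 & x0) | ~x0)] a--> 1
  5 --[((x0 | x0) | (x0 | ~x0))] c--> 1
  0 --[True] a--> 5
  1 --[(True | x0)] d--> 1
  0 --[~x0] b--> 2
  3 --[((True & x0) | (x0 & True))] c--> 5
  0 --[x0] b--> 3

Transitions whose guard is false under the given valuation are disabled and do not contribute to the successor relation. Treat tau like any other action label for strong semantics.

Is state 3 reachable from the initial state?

Answer: UNREACHABLE

Working:
7 transition(s) survive guard evaluation.
L0 = {0}
L1 = {2,5}  now seen {0,2,5}
L2 = {1}  now seen {0,1,2,5}
Reach set: {0,1,2,5}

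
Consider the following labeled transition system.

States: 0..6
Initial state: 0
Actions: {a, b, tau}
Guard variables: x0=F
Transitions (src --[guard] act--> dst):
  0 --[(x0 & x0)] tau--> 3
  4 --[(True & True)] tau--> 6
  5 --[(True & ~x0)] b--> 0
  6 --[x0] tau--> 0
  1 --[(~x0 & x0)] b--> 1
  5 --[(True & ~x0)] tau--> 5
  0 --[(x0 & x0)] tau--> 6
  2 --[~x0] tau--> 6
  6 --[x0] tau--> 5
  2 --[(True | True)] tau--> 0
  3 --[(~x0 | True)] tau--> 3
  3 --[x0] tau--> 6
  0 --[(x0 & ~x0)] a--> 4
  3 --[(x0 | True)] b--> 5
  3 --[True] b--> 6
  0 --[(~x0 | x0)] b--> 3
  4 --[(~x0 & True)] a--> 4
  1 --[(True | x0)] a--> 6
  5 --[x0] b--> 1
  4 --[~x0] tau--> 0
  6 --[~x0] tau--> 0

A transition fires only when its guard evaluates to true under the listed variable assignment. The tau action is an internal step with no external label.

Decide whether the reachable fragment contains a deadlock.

R = {0,3,5,6}
  0: b→3  [1 out]
  3: b→5  b→6  tau→3  [3 out]
  5: b→0  tau→5  [2 out]
  6: tau→0  [1 out]

Answer: DEADLOCK-FREE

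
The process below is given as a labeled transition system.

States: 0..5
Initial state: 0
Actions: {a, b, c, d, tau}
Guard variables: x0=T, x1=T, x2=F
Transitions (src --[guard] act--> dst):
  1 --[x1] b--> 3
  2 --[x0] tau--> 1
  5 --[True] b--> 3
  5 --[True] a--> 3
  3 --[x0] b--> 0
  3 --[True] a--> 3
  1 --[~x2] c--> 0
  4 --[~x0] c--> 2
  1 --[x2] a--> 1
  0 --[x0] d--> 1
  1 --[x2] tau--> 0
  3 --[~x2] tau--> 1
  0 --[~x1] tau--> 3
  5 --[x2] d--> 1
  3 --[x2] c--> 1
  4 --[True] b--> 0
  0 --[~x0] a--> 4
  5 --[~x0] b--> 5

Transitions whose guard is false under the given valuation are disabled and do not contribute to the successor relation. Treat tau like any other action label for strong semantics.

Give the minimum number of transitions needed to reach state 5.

Answer: UNREACHABLE

Trace:
BFS to 5:
  L0 = {0}
  L1 = {1}
  L2 = {3}
5 never appears.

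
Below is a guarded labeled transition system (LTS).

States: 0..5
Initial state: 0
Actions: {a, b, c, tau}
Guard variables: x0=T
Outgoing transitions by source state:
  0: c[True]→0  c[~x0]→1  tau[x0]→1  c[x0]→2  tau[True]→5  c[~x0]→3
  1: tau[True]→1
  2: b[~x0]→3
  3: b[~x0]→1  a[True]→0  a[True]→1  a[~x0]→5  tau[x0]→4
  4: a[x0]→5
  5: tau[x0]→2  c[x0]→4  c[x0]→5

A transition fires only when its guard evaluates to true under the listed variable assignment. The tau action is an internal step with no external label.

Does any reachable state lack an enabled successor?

Reach set: {0,1,2,4,5}
  0: c→0  c→2  tau→1  tau→5  [4 exit(s)]
  1: tau→1  [1 exit(s)]
  2: ∅  [STUCK]
  4: a→5  [1 exit(s)]
  5: c→4  c→5  tau→2  [3 exit(s)]
witness 2: c

Answer: DEADLOCK at state 2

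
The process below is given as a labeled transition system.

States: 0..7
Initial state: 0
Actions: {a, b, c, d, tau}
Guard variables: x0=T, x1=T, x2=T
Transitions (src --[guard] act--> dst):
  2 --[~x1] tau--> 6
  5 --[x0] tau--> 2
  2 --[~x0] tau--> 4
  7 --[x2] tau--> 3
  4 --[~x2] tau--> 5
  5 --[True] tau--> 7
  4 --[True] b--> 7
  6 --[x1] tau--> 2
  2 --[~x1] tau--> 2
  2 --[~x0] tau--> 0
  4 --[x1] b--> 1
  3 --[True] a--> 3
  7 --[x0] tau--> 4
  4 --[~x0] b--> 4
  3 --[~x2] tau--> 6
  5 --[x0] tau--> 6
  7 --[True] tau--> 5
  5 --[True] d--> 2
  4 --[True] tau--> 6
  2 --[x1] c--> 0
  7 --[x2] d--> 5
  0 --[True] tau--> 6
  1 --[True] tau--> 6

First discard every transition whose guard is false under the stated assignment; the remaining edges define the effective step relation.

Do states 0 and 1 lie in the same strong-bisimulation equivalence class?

Answer: BISIMILAR

Trace:
Bisimulation quotient by refinement:
  P[0] = {{0,1,2,3,4,5,6,7}}
  P[1] = {{0,1,6},{2},{3},{4},{5,7}}
  P[2] = {{0,1},{2},{3},{4},{5},{6},{7}}
Fixed point at round 3; 7 class(es).
class of 0: {0,1}; class of 1: {0,1}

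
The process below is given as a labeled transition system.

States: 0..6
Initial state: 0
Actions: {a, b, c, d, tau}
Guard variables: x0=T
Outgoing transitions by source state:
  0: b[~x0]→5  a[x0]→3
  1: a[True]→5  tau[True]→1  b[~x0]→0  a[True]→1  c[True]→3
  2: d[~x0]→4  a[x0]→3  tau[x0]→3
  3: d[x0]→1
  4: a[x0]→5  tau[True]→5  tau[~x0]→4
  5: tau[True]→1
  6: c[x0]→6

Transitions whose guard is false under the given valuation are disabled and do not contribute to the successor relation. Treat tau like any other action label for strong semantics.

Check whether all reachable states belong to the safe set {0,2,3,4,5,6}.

Inv-set: {0,2,3,4,5,6}
Reachable = {0,1,3,5}
  0: ok
  1: ✗ unsafe
  3: ok
  5: ok
witness against invariant: a·d → 1

Answer: INVARIANT VIOLATED at state 1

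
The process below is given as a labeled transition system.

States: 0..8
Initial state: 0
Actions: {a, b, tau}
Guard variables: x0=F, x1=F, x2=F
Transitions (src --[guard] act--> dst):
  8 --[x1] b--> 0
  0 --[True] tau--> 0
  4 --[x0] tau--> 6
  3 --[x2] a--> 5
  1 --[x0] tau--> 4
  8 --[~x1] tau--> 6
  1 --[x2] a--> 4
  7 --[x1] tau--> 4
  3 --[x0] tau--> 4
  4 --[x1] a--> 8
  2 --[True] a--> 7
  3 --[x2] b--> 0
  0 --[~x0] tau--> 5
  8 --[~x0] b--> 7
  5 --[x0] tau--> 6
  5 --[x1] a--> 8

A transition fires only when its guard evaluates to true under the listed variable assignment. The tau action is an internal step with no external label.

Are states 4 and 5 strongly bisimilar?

Answer: BISIMILAR

Analysis:
Bisimulation quotient by refinement:
  P[0] = {{0,1,2,3,4,5,6,7,8}}
  P[1] = {{0},{1,3,4,5,6,7},{2},{8}}
Fixed point at round 2; 4 class(es).
4∈{1,3,4,5,6,7}, 5∈{1,3,4,5,6,7}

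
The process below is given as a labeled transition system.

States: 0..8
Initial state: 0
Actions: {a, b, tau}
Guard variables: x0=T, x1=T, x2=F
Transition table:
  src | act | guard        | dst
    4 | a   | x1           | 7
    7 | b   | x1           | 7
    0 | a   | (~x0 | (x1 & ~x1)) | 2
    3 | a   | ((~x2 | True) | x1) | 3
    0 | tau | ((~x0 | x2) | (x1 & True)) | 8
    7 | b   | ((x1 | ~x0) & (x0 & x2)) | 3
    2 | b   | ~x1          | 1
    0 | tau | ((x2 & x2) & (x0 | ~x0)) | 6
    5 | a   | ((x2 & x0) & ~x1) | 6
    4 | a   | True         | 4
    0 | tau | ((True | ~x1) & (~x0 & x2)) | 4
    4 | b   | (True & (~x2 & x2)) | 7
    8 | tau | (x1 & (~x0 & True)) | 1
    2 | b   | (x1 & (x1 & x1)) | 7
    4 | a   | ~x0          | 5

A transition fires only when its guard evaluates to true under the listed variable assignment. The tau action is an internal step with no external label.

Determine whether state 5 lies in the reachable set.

6 transition(s) survive guard evaluation.
depth 0: {0}
depth 1: {8}  now seen {0,8}
Reach set: {0,8}

Answer: UNREACHABLE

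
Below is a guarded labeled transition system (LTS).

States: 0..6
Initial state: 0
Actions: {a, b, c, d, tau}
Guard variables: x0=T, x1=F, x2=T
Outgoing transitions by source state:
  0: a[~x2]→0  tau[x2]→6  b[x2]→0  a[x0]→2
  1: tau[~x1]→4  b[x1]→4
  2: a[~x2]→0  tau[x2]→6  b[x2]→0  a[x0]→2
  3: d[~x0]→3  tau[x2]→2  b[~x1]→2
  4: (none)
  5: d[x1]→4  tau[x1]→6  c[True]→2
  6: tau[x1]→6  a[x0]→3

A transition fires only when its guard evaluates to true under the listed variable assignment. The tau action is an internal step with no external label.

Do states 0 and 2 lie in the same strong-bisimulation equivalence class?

Bisimulation quotient by refinement:
  π0 = {{0,1,2,3,4,5,6}}
  π1 = {{0,2},{1},{3},{4},{5},{6}}
stable after 2 split(s): 6 block(s)
[0]={0,2}  [2]={0,2}

Answer: BISIMILAR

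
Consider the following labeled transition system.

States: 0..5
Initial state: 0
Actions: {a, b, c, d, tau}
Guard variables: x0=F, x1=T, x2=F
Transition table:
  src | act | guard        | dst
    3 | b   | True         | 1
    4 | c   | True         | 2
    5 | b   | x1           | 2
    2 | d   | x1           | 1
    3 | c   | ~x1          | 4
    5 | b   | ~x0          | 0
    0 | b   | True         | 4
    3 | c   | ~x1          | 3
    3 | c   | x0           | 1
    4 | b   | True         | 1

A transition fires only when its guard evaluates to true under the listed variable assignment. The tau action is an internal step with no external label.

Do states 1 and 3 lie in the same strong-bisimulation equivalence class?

Compute ~ classes (split until stable):
  π0 = {{0,1,2,3,4,5}}
  π1 = {{0,3,5},{1},{2},{4}}
  π2 = {{0},{1},{2},{3},{4},{5}}
Fixed point at round 3; 6 class(es).
class of 1: {1}; class of 3: {3}

Answer: NOT BISIMILAR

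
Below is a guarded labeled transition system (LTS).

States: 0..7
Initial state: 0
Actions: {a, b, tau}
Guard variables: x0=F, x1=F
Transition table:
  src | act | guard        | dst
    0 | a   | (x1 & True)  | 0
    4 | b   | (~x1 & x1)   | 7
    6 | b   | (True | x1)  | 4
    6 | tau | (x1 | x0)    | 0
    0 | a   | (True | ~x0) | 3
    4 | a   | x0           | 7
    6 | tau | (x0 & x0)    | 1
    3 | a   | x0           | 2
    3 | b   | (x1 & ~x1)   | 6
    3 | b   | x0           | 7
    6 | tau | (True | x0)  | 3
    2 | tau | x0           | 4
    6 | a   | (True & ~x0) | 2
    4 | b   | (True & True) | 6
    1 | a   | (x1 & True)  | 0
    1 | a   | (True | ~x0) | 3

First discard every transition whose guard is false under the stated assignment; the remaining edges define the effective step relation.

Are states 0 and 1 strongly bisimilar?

Bisimulation quotient by refinement:
  π0 = {{0,1,2,3,4,5,6,7}}
  π1 = {{0,1},{2,3,5,7},{4},{6}}
Fixed point at round 2; 4 class(es).
0∈{0,1}, 1∈{0,1}

Answer: BISIMILAR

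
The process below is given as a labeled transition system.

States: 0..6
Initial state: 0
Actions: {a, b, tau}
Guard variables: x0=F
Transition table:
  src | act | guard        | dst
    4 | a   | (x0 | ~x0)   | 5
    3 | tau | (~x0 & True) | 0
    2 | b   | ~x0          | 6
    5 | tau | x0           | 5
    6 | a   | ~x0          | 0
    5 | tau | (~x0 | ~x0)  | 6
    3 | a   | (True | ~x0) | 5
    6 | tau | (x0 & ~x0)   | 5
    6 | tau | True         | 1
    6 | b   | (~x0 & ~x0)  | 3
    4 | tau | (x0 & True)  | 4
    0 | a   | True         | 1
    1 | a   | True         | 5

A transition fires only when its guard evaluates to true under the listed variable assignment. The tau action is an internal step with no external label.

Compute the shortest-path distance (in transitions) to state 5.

Answer: 2

Working:
Breadth-first toward 5:
  depth 0: {0}
  depth 1: {1}
  depth 2: {5}
depth(5)=2, e.g. a·a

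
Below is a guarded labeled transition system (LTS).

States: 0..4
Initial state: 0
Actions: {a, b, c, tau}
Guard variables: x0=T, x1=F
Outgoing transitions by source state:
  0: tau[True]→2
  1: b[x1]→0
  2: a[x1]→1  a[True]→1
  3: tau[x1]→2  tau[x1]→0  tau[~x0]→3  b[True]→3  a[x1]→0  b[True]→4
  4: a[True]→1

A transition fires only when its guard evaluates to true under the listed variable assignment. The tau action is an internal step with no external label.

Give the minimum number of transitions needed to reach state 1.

Breadth-first toward 1:
  depth 0: {0}
  depth 1: {2}
  depth 2: {1}
first hit 1 at d=2 via tau·a

Answer: 2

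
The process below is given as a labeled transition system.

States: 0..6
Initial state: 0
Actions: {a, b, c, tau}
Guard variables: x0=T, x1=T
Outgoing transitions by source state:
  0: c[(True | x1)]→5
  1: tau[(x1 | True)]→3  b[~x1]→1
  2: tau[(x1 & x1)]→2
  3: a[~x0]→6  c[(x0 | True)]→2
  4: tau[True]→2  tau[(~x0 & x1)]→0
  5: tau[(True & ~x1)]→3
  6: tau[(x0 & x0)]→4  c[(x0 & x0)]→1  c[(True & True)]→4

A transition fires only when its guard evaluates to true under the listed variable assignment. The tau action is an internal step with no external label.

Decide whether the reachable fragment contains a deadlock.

Answer: DEADLOCK at state 5

Working:
R = {0,5}
  0: c→5  [1 exit(s)]
  5: ∅  [STUCK]
Path to 5: c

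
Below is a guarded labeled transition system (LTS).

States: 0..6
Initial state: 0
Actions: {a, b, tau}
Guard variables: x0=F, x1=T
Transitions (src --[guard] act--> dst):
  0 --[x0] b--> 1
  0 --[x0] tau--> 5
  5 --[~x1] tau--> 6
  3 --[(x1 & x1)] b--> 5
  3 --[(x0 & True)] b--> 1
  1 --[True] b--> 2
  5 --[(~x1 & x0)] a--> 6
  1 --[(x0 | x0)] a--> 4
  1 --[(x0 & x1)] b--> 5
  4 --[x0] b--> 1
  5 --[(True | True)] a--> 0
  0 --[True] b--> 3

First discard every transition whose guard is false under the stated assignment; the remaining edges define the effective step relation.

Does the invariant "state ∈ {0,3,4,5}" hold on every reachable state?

Answer: INVARIANT HOLDS

Analysis:
Safe = {0,3,4,5}
Reach set: {0,3,5}
  0: ✓
  3: ✓
  5: ✓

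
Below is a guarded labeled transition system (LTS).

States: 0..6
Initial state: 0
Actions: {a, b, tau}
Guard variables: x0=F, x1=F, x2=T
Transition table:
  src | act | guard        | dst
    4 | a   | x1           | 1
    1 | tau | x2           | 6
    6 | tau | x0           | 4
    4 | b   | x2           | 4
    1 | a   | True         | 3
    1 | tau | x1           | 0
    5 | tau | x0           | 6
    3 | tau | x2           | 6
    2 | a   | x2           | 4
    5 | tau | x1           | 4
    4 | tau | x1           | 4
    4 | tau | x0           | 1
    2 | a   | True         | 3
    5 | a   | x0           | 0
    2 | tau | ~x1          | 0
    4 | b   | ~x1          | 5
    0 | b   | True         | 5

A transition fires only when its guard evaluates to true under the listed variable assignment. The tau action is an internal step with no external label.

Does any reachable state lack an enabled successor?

Answer: DEADLOCK at state 5

Analysis:
R = {0,5}
  0: b→5  [1 exit(s)]
  5: ∅  [STUCK]
Path to 5: b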